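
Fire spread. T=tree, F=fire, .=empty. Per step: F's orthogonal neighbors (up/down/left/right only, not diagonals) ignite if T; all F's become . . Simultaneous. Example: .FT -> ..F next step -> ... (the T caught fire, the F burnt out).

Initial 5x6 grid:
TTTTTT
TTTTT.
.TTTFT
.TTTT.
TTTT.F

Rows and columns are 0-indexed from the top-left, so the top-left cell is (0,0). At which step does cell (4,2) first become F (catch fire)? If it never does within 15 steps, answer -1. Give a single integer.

Step 1: cell (4,2)='T' (+4 fires, +2 burnt)
Step 2: cell (4,2)='T' (+4 fires, +4 burnt)
Step 3: cell (4,2)='T' (+6 fires, +4 burnt)
Step 4: cell (4,2)='F' (+4 fires, +6 burnt)
  -> target ignites at step 4
Step 5: cell (4,2)='.' (+3 fires, +4 burnt)
Step 6: cell (4,2)='.' (+2 fires, +3 burnt)
Step 7: cell (4,2)='.' (+0 fires, +2 burnt)
  fire out at step 7

4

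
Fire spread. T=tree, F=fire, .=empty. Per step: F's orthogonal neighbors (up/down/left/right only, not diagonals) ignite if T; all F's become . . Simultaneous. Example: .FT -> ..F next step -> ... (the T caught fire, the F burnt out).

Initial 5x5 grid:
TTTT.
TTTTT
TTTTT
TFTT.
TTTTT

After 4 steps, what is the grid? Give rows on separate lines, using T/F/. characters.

Step 1: 4 trees catch fire, 1 burn out
  TTTT.
  TTTTT
  TFTTT
  F.FT.
  TFTTT
Step 2: 6 trees catch fire, 4 burn out
  TTTT.
  TFTTT
  F.FTT
  ...F.
  F.FTT
Step 3: 5 trees catch fire, 6 burn out
  TFTT.
  F.FTT
  ...FT
  .....
  ...FT
Step 4: 5 trees catch fire, 5 burn out
  F.FT.
  ...FT
  ....F
  .....
  ....F

F.FT.
...FT
....F
.....
....F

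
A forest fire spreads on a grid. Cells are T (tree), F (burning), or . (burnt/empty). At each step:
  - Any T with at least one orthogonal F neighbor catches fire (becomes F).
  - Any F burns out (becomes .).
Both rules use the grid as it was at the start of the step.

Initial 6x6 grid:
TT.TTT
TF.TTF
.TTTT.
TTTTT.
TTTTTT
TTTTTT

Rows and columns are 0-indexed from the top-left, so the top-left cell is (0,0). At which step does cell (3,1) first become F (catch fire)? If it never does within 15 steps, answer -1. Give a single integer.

Step 1: cell (3,1)='T' (+5 fires, +2 burnt)
Step 2: cell (3,1)='F' (+6 fires, +5 burnt)
  -> target ignites at step 2
Step 3: cell (3,1)='.' (+6 fires, +6 burnt)
Step 4: cell (3,1)='.' (+5 fires, +6 burnt)
Step 5: cell (3,1)='.' (+5 fires, +5 burnt)
Step 6: cell (3,1)='.' (+2 fires, +5 burnt)
Step 7: cell (3,1)='.' (+0 fires, +2 burnt)
  fire out at step 7

2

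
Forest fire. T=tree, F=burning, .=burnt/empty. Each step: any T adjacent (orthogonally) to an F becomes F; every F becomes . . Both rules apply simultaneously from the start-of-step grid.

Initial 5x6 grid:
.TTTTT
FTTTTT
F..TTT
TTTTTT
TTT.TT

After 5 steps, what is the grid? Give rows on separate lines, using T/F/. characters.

Step 1: 2 trees catch fire, 2 burn out
  .TTTTT
  .FTTTT
  ...TTT
  FTTTTT
  TTT.TT
Step 2: 4 trees catch fire, 2 burn out
  .FTTTT
  ..FTTT
  ...TTT
  .FTTTT
  FTT.TT
Step 3: 4 trees catch fire, 4 burn out
  ..FTTT
  ...FTT
  ...TTT
  ..FTTT
  .FT.TT
Step 4: 5 trees catch fire, 4 burn out
  ...FTT
  ....FT
  ...FTT
  ...FTT
  ..F.TT
Step 5: 4 trees catch fire, 5 burn out
  ....FT
  .....F
  ....FT
  ....FT
  ....TT

....FT
.....F
....FT
....FT
....TT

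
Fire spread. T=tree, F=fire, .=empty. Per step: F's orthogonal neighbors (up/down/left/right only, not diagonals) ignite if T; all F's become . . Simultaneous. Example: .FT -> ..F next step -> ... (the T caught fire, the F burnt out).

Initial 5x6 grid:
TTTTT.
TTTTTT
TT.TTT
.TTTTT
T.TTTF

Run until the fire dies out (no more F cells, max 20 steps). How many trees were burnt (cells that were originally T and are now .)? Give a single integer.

Step 1: +2 fires, +1 burnt (F count now 2)
Step 2: +3 fires, +2 burnt (F count now 3)
Step 3: +4 fires, +3 burnt (F count now 4)
Step 4: +3 fires, +4 burnt (F count now 3)
Step 5: +3 fires, +3 burnt (F count now 3)
Step 6: +3 fires, +3 burnt (F count now 3)
Step 7: +3 fires, +3 burnt (F count now 3)
Step 8: +2 fires, +3 burnt (F count now 2)
Step 9: +1 fires, +2 burnt (F count now 1)
Step 10: +0 fires, +1 burnt (F count now 0)
Fire out after step 10
Initially T: 25, now '.': 29
Total burnt (originally-T cells now '.'): 24

Answer: 24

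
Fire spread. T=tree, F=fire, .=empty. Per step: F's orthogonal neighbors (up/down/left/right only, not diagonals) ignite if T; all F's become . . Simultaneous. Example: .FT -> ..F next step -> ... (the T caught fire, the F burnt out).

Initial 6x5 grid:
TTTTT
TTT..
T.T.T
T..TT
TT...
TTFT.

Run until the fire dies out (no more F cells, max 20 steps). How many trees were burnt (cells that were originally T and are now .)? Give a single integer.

Step 1: +2 fires, +1 burnt (F count now 2)
Step 2: +2 fires, +2 burnt (F count now 2)
Step 3: +1 fires, +2 burnt (F count now 1)
Step 4: +1 fires, +1 burnt (F count now 1)
Step 5: +1 fires, +1 burnt (F count now 1)
Step 6: +1 fires, +1 burnt (F count now 1)
Step 7: +2 fires, +1 burnt (F count now 2)
Step 8: +2 fires, +2 burnt (F count now 2)
Step 9: +2 fires, +2 burnt (F count now 2)
Step 10: +1 fires, +2 burnt (F count now 1)
Step 11: +1 fires, +1 burnt (F count now 1)
Step 12: +0 fires, +1 burnt (F count now 0)
Fire out after step 12
Initially T: 19, now '.': 27
Total burnt (originally-T cells now '.'): 16

Answer: 16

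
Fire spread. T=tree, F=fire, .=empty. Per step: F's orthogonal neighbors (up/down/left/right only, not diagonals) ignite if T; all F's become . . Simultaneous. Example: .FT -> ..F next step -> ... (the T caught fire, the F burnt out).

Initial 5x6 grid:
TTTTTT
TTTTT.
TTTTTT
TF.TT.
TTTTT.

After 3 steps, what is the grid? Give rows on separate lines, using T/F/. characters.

Step 1: 3 trees catch fire, 1 burn out
  TTTTTT
  TTTTT.
  TFTTTT
  F..TT.
  TFTTT.
Step 2: 5 trees catch fire, 3 burn out
  TTTTTT
  TFTTT.
  F.FTTT
  ...TT.
  F.FTT.
Step 3: 5 trees catch fire, 5 burn out
  TFTTTT
  F.FTT.
  ...FTT
  ...TT.
  ...FT.

TFTTTT
F.FTT.
...FTT
...TT.
...FT.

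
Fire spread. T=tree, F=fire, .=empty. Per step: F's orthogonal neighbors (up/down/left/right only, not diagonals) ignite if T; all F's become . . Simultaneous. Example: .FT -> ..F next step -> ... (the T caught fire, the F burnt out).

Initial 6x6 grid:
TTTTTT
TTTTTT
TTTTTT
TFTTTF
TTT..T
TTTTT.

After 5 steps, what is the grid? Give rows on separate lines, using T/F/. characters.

Step 1: 7 trees catch fire, 2 burn out
  TTTTTT
  TTTTTT
  TFTTTF
  F.FTF.
  TFT..F
  TTTTT.
Step 2: 9 trees catch fire, 7 burn out
  TTTTTT
  TFTTTF
  F.FTF.
  ...F..
  F.F...
  TFTTT.
Step 3: 8 trees catch fire, 9 burn out
  TFTTTF
  F.FTF.
  ...F..
  ......
  ......
  F.FTT.
Step 4: 5 trees catch fire, 8 burn out
  F.FTF.
  ...F..
  ......
  ......
  ......
  ...FT.
Step 5: 2 trees catch fire, 5 burn out
  ...F..
  ......
  ......
  ......
  ......
  ....F.

...F..
......
......
......
......
....F.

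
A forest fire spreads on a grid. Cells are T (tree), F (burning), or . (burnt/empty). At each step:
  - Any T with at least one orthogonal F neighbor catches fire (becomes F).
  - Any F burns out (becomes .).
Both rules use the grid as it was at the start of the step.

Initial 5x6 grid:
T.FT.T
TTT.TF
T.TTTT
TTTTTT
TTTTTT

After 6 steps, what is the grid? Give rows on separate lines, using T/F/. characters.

Step 1: 5 trees catch fire, 2 burn out
  T..F.F
  TTF.F.
  T.TTTF
  TTTTTT
  TTTTTT
Step 2: 4 trees catch fire, 5 burn out
  T.....
  TF....
  T.FTF.
  TTTTTF
  TTTTTT
Step 3: 5 trees catch fire, 4 burn out
  T.....
  F.....
  T..F..
  TTFTF.
  TTTTTF
Step 4: 6 trees catch fire, 5 burn out
  F.....
  ......
  F.....
  TF.F..
  TTFTF.
Step 5: 3 trees catch fire, 6 burn out
  ......
  ......
  ......
  F.....
  TF.F..
Step 6: 1 trees catch fire, 3 burn out
  ......
  ......
  ......
  ......
  F.....

......
......
......
......
F.....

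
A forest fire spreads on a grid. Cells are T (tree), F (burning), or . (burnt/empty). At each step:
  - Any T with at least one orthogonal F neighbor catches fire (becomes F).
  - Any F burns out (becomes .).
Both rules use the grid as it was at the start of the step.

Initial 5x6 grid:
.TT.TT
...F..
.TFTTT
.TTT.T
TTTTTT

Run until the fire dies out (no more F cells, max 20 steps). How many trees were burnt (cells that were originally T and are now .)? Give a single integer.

Step 1: +3 fires, +2 burnt (F count now 3)
Step 2: +4 fires, +3 burnt (F count now 4)
Step 3: +3 fires, +4 burnt (F count now 3)
Step 4: +3 fires, +3 burnt (F count now 3)
Step 5: +1 fires, +3 burnt (F count now 1)
Step 6: +0 fires, +1 burnt (F count now 0)
Fire out after step 6
Initially T: 18, now '.': 26
Total burnt (originally-T cells now '.'): 14

Answer: 14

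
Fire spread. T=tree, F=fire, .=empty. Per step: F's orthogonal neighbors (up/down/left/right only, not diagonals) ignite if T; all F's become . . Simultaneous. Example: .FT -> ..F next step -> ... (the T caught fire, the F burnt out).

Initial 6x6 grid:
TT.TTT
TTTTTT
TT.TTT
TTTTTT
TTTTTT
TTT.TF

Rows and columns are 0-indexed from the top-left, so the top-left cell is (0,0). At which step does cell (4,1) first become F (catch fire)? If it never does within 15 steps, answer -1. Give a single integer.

Step 1: cell (4,1)='T' (+2 fires, +1 burnt)
Step 2: cell (4,1)='T' (+2 fires, +2 burnt)
Step 3: cell (4,1)='T' (+3 fires, +2 burnt)
Step 4: cell (4,1)='T' (+4 fires, +3 burnt)
Step 5: cell (4,1)='F' (+6 fires, +4 burnt)
  -> target ignites at step 5
Step 6: cell (4,1)='.' (+5 fires, +6 burnt)
Step 7: cell (4,1)='.' (+5 fires, +5 burnt)
Step 8: cell (4,1)='.' (+2 fires, +5 burnt)
Step 9: cell (4,1)='.' (+2 fires, +2 burnt)
Step 10: cell (4,1)='.' (+1 fires, +2 burnt)
Step 11: cell (4,1)='.' (+0 fires, +1 burnt)
  fire out at step 11

5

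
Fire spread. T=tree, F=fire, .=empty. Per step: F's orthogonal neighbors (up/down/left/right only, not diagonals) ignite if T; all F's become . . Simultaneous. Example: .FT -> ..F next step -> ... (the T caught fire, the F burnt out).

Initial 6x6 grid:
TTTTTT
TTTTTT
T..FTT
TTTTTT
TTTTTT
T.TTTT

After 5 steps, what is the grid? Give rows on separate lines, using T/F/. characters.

Step 1: 3 trees catch fire, 1 burn out
  TTTTTT
  TTTFTT
  T...FT
  TTTFTT
  TTTTTT
  T.TTTT
Step 2: 7 trees catch fire, 3 burn out
  TTTFTT
  TTF.FT
  T....F
  TTF.FT
  TTTFTT
  T.TTTT
Step 3: 9 trees catch fire, 7 burn out
  TTF.FT
  TF...F
  T.....
  TF...F
  TTF.FT
  T.TFTT
Step 4: 8 trees catch fire, 9 burn out
  TF...F
  F.....
  T.....
  F.....
  TF...F
  T.F.FT
Step 5: 4 trees catch fire, 8 burn out
  F.....
  ......
  F.....
  ......
  F.....
  T....F

F.....
......
F.....
......
F.....
T....F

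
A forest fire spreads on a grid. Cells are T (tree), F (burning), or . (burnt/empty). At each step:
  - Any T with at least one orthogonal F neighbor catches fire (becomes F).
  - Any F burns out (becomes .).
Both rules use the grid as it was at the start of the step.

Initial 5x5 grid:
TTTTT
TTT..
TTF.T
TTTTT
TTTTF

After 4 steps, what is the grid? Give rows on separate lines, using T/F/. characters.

Step 1: 5 trees catch fire, 2 burn out
  TTTTT
  TTF..
  TF..T
  TTFTF
  TTTF.
Step 2: 7 trees catch fire, 5 burn out
  TTFTT
  TF...
  F...F
  TF.F.
  TTF..
Step 3: 5 trees catch fire, 7 burn out
  TF.FT
  F....
  .....
  F....
  TF...
Step 4: 3 trees catch fire, 5 burn out
  F...F
  .....
  .....
  .....
  F....

F...F
.....
.....
.....
F....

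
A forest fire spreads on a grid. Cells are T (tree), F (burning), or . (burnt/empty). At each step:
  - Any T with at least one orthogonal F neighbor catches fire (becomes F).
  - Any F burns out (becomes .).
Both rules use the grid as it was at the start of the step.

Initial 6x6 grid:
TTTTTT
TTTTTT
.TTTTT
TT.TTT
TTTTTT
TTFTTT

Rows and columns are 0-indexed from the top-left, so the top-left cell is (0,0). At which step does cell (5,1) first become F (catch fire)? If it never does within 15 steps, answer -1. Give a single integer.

Step 1: cell (5,1)='F' (+3 fires, +1 burnt)
  -> target ignites at step 1
Step 2: cell (5,1)='.' (+4 fires, +3 burnt)
Step 3: cell (5,1)='.' (+5 fires, +4 burnt)
Step 4: cell (5,1)='.' (+5 fires, +5 burnt)
Step 5: cell (5,1)='.' (+5 fires, +5 burnt)
Step 6: cell (5,1)='.' (+6 fires, +5 burnt)
Step 7: cell (5,1)='.' (+4 fires, +6 burnt)
Step 8: cell (5,1)='.' (+1 fires, +4 burnt)
Step 9: cell (5,1)='.' (+0 fires, +1 burnt)
  fire out at step 9

1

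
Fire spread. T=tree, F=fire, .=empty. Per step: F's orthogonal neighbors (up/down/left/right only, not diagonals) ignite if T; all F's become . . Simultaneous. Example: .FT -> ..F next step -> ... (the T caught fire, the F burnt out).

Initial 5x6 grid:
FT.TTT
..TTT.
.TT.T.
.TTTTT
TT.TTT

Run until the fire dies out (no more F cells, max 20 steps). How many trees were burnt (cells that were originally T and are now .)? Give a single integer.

Answer: 1

Derivation:
Step 1: +1 fires, +1 burnt (F count now 1)
Step 2: +0 fires, +1 burnt (F count now 0)
Fire out after step 2
Initially T: 20, now '.': 11
Total burnt (originally-T cells now '.'): 1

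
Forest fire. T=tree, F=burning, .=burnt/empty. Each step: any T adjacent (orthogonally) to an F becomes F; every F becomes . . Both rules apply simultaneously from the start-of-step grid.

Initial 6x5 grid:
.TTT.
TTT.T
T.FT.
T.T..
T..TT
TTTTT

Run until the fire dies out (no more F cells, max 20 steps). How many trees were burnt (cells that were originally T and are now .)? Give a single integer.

Answer: 18

Derivation:
Step 1: +3 fires, +1 burnt (F count now 3)
Step 2: +2 fires, +3 burnt (F count now 2)
Step 3: +3 fires, +2 burnt (F count now 3)
Step 4: +1 fires, +3 burnt (F count now 1)
Step 5: +1 fires, +1 burnt (F count now 1)
Step 6: +1 fires, +1 burnt (F count now 1)
Step 7: +1 fires, +1 burnt (F count now 1)
Step 8: +1 fires, +1 burnt (F count now 1)
Step 9: +1 fires, +1 burnt (F count now 1)
Step 10: +1 fires, +1 burnt (F count now 1)
Step 11: +2 fires, +1 burnt (F count now 2)
Step 12: +1 fires, +2 burnt (F count now 1)
Step 13: +0 fires, +1 burnt (F count now 0)
Fire out after step 13
Initially T: 19, now '.': 29
Total burnt (originally-T cells now '.'): 18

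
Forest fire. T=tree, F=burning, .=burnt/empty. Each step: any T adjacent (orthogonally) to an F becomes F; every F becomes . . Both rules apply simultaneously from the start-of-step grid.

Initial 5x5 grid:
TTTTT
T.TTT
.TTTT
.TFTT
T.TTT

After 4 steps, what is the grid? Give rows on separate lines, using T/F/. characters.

Step 1: 4 trees catch fire, 1 burn out
  TTTTT
  T.TTT
  .TFTT
  .F.FT
  T.FTT
Step 2: 5 trees catch fire, 4 burn out
  TTTTT
  T.FTT
  .F.FT
  ....F
  T..FT
Step 3: 4 trees catch fire, 5 burn out
  TTFTT
  T..FT
  ....F
  .....
  T...F
Step 4: 3 trees catch fire, 4 burn out
  TF.FT
  T...F
  .....
  .....
  T....

TF.FT
T...F
.....
.....
T....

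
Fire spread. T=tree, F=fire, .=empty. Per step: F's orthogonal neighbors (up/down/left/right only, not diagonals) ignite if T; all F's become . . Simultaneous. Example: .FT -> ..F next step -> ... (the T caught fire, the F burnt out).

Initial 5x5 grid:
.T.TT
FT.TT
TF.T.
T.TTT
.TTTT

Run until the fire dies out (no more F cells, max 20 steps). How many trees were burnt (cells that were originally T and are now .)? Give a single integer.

Step 1: +2 fires, +2 burnt (F count now 2)
Step 2: +2 fires, +2 burnt (F count now 2)
Step 3: +0 fires, +2 burnt (F count now 0)
Fire out after step 3
Initially T: 16, now '.': 13
Total burnt (originally-T cells now '.'): 4

Answer: 4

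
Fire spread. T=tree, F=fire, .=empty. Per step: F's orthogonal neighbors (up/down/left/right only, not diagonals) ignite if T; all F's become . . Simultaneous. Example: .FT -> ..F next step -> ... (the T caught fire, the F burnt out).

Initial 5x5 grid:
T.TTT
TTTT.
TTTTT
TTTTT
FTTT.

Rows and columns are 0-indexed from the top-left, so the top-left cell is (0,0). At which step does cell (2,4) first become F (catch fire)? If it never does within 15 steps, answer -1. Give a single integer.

Step 1: cell (2,4)='T' (+2 fires, +1 burnt)
Step 2: cell (2,4)='T' (+3 fires, +2 burnt)
Step 3: cell (2,4)='T' (+4 fires, +3 burnt)
Step 4: cell (2,4)='T' (+4 fires, +4 burnt)
Step 5: cell (2,4)='T' (+3 fires, +4 burnt)
Step 6: cell (2,4)='F' (+3 fires, +3 burnt)
  -> target ignites at step 6
Step 7: cell (2,4)='.' (+1 fires, +3 burnt)
Step 8: cell (2,4)='.' (+1 fires, +1 burnt)
Step 9: cell (2,4)='.' (+0 fires, +1 burnt)
  fire out at step 9

6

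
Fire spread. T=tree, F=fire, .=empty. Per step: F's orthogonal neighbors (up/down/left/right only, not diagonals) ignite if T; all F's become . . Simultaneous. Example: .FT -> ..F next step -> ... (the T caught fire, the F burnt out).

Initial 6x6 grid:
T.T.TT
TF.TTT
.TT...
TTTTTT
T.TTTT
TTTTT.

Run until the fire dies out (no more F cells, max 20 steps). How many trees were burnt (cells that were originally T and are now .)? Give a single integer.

Answer: 20

Derivation:
Step 1: +2 fires, +1 burnt (F count now 2)
Step 2: +3 fires, +2 burnt (F count now 3)
Step 3: +2 fires, +3 burnt (F count now 2)
Step 4: +3 fires, +2 burnt (F count now 3)
Step 5: +4 fires, +3 burnt (F count now 4)
Step 6: +4 fires, +4 burnt (F count now 4)
Step 7: +2 fires, +4 burnt (F count now 2)
Step 8: +0 fires, +2 burnt (F count now 0)
Fire out after step 8
Initially T: 26, now '.': 30
Total burnt (originally-T cells now '.'): 20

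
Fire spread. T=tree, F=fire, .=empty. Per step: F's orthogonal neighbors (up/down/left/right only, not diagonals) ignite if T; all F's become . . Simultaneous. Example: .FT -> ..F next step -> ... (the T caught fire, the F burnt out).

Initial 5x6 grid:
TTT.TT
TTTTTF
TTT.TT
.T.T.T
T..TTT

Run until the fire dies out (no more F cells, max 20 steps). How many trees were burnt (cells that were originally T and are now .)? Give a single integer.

Step 1: +3 fires, +1 burnt (F count now 3)
Step 2: +4 fires, +3 burnt (F count now 4)
Step 3: +2 fires, +4 burnt (F count now 2)
Step 4: +4 fires, +2 burnt (F count now 4)
Step 5: +4 fires, +4 burnt (F count now 4)
Step 6: +4 fires, +4 burnt (F count now 4)
Step 7: +0 fires, +4 burnt (F count now 0)
Fire out after step 7
Initially T: 22, now '.': 29
Total burnt (originally-T cells now '.'): 21

Answer: 21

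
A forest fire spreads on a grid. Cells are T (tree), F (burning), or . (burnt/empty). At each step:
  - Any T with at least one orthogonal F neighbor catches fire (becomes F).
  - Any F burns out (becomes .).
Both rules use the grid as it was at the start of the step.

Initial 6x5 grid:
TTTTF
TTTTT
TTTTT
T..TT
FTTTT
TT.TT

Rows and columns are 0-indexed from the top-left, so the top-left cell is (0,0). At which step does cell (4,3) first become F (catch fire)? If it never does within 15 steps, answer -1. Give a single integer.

Step 1: cell (4,3)='T' (+5 fires, +2 burnt)
Step 2: cell (4,3)='T' (+6 fires, +5 burnt)
Step 3: cell (4,3)='F' (+7 fires, +6 burnt)
  -> target ignites at step 3
Step 4: cell (4,3)='.' (+6 fires, +7 burnt)
Step 5: cell (4,3)='.' (+1 fires, +6 burnt)
Step 6: cell (4,3)='.' (+0 fires, +1 burnt)
  fire out at step 6

3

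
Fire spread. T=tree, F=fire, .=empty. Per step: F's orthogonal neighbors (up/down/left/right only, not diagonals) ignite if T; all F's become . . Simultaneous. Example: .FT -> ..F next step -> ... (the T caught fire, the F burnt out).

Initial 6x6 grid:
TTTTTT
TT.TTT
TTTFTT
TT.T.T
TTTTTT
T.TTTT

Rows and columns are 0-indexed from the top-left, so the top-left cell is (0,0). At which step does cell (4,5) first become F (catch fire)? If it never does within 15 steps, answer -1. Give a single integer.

Step 1: cell (4,5)='T' (+4 fires, +1 burnt)
Step 2: cell (4,5)='T' (+5 fires, +4 burnt)
Step 3: cell (4,5)='T' (+10 fires, +5 burnt)
Step 4: cell (4,5)='F' (+8 fires, +10 burnt)
  -> target ignites at step 4
Step 5: cell (4,5)='.' (+3 fires, +8 burnt)
Step 6: cell (4,5)='.' (+1 fires, +3 burnt)
Step 7: cell (4,5)='.' (+0 fires, +1 burnt)
  fire out at step 7

4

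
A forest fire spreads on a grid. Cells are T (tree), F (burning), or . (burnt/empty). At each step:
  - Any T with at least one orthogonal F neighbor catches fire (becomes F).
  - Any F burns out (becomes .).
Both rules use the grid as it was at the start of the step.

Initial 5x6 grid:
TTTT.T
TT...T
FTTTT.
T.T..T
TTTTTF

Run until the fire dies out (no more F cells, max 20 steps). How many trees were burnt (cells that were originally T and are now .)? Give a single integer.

Step 1: +5 fires, +2 burnt (F count now 5)
Step 2: +5 fires, +5 burnt (F count now 5)
Step 3: +5 fires, +5 burnt (F count now 5)
Step 4: +2 fires, +5 burnt (F count now 2)
Step 5: +1 fires, +2 burnt (F count now 1)
Step 6: +0 fires, +1 burnt (F count now 0)
Fire out after step 6
Initially T: 20, now '.': 28
Total burnt (originally-T cells now '.'): 18

Answer: 18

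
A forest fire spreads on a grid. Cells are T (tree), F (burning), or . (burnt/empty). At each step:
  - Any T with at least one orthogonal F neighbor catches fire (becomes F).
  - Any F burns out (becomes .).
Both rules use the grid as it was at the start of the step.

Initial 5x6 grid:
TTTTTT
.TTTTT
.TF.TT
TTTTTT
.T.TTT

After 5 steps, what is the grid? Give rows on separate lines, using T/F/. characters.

Step 1: 3 trees catch fire, 1 burn out
  TTTTTT
  .TFTTT
  .F..TT
  TTFTTT
  .T.TTT
Step 2: 5 trees catch fire, 3 burn out
  TTFTTT
  .F.FTT
  ....TT
  TF.FTT
  .T.TTT
Step 3: 7 trees catch fire, 5 burn out
  TF.FTT
  ....FT
  ....TT
  F...FT
  .F.FTT
Step 4: 6 trees catch fire, 7 burn out
  F...FT
  .....F
  ....FT
  .....F
  ....FT
Step 5: 3 trees catch fire, 6 burn out
  .....F
  ......
  .....F
  ......
  .....F

.....F
......
.....F
......
.....F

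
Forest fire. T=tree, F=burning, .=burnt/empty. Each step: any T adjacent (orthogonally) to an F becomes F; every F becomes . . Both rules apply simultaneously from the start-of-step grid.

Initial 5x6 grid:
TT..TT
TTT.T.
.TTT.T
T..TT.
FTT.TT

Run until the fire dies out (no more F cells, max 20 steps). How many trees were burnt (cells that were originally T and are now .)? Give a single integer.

Step 1: +2 fires, +1 burnt (F count now 2)
Step 2: +1 fires, +2 burnt (F count now 1)
Step 3: +0 fires, +1 burnt (F count now 0)
Fire out after step 3
Initially T: 19, now '.': 14
Total burnt (originally-T cells now '.'): 3

Answer: 3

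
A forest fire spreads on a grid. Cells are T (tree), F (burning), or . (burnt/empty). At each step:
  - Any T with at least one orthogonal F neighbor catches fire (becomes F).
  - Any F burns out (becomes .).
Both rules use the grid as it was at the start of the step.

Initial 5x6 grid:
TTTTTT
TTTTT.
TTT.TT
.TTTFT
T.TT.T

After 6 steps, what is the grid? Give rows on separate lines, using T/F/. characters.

Step 1: 3 trees catch fire, 1 burn out
  TTTTTT
  TTTTT.
  TTT.FT
  .TTF.F
  T.TT.T
Step 2: 5 trees catch fire, 3 burn out
  TTTTTT
  TTTTF.
  TTT..F
  .TF...
  T.TF.F
Step 3: 5 trees catch fire, 5 burn out
  TTTTFT
  TTTF..
  TTF...
  .F....
  T.F...
Step 4: 4 trees catch fire, 5 burn out
  TTTF.F
  TTF...
  TF....
  ......
  T.....
Step 5: 3 trees catch fire, 4 burn out
  TTF...
  TF....
  F.....
  ......
  T.....
Step 6: 2 trees catch fire, 3 burn out
  TF....
  F.....
  ......
  ......
  T.....

TF....
F.....
......
......
T.....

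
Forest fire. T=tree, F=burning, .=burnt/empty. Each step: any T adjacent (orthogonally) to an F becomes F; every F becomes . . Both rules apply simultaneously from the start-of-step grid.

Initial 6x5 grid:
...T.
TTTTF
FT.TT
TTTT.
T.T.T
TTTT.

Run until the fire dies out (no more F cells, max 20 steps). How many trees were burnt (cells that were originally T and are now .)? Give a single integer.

Answer: 18

Derivation:
Step 1: +5 fires, +2 burnt (F count now 5)
Step 2: +6 fires, +5 burnt (F count now 6)
Step 3: +3 fires, +6 burnt (F count now 3)
Step 4: +2 fires, +3 burnt (F count now 2)
Step 5: +1 fires, +2 burnt (F count now 1)
Step 6: +1 fires, +1 burnt (F count now 1)
Step 7: +0 fires, +1 burnt (F count now 0)
Fire out after step 7
Initially T: 19, now '.': 29
Total burnt (originally-T cells now '.'): 18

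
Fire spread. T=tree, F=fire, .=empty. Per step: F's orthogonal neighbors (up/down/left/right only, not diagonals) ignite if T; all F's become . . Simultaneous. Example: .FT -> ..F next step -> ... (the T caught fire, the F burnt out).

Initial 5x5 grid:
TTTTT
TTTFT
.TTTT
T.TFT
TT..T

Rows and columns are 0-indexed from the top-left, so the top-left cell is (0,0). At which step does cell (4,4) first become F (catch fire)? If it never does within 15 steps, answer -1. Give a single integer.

Step 1: cell (4,4)='T' (+6 fires, +2 burnt)
Step 2: cell (4,4)='F' (+6 fires, +6 burnt)
  -> target ignites at step 2
Step 3: cell (4,4)='.' (+3 fires, +6 burnt)
Step 4: cell (4,4)='.' (+1 fires, +3 burnt)
Step 5: cell (4,4)='.' (+0 fires, +1 burnt)
  fire out at step 5

2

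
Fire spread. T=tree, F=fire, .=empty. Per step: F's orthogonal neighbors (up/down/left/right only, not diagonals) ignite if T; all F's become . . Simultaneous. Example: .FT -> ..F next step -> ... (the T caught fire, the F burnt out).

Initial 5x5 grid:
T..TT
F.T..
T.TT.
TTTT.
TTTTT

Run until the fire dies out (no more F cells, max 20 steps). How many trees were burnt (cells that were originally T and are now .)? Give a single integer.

Step 1: +2 fires, +1 burnt (F count now 2)
Step 2: +1 fires, +2 burnt (F count now 1)
Step 3: +2 fires, +1 burnt (F count now 2)
Step 4: +2 fires, +2 burnt (F count now 2)
Step 5: +3 fires, +2 burnt (F count now 3)
Step 6: +3 fires, +3 burnt (F count now 3)
Step 7: +1 fires, +3 burnt (F count now 1)
Step 8: +0 fires, +1 burnt (F count now 0)
Fire out after step 8
Initially T: 16, now '.': 23
Total burnt (originally-T cells now '.'): 14

Answer: 14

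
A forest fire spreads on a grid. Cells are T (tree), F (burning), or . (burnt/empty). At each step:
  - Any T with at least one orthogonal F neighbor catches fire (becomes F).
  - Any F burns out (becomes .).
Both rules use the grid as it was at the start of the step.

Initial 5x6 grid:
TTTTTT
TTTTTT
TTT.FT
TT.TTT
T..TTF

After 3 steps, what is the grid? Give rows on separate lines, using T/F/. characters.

Step 1: 5 trees catch fire, 2 burn out
  TTTTTT
  TTTTFT
  TTT..F
  TT.TFF
  T..TF.
Step 2: 5 trees catch fire, 5 burn out
  TTTTFT
  TTTF.F
  TTT...
  TT.F..
  T..F..
Step 3: 3 trees catch fire, 5 burn out
  TTTF.F
  TTF...
  TTT...
  TT....
  T.....

TTTF.F
TTF...
TTT...
TT....
T.....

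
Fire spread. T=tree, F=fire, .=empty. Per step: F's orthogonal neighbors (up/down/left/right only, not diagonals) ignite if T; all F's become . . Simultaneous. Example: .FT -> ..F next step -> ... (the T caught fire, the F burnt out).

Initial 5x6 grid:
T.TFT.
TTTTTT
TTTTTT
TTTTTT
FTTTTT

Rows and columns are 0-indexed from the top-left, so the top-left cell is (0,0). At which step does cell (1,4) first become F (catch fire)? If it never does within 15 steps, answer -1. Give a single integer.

Step 1: cell (1,4)='T' (+5 fires, +2 burnt)
Step 2: cell (1,4)='F' (+6 fires, +5 burnt)
  -> target ignites at step 2
Step 3: cell (1,4)='.' (+9 fires, +6 burnt)
Step 4: cell (1,4)='.' (+4 fires, +9 burnt)
Step 5: cell (1,4)='.' (+2 fires, +4 burnt)
Step 6: cell (1,4)='.' (+0 fires, +2 burnt)
  fire out at step 6

2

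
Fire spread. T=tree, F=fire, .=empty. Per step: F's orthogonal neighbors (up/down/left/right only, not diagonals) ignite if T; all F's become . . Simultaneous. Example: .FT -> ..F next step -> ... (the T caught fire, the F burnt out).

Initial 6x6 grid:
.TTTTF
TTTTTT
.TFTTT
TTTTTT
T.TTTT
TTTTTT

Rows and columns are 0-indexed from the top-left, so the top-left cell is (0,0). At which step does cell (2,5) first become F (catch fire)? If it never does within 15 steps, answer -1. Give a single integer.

Step 1: cell (2,5)='T' (+6 fires, +2 burnt)
Step 2: cell (2,5)='F' (+10 fires, +6 burnt)
  -> target ignites at step 2
Step 3: cell (2,5)='.' (+7 fires, +10 burnt)
Step 4: cell (2,5)='.' (+5 fires, +7 burnt)
Step 5: cell (2,5)='.' (+3 fires, +5 burnt)
Step 6: cell (2,5)='.' (+0 fires, +3 burnt)
  fire out at step 6

2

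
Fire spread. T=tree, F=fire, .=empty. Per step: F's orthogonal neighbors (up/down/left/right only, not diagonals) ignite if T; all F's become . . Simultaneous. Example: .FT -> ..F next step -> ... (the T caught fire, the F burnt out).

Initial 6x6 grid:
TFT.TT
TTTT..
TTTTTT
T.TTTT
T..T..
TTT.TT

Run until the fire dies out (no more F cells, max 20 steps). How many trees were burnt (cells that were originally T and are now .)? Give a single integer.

Answer: 22

Derivation:
Step 1: +3 fires, +1 burnt (F count now 3)
Step 2: +3 fires, +3 burnt (F count now 3)
Step 3: +3 fires, +3 burnt (F count now 3)
Step 4: +3 fires, +3 burnt (F count now 3)
Step 5: +3 fires, +3 burnt (F count now 3)
Step 6: +4 fires, +3 burnt (F count now 4)
Step 7: +2 fires, +4 burnt (F count now 2)
Step 8: +1 fires, +2 burnt (F count now 1)
Step 9: +0 fires, +1 burnt (F count now 0)
Fire out after step 9
Initially T: 26, now '.': 32
Total burnt (originally-T cells now '.'): 22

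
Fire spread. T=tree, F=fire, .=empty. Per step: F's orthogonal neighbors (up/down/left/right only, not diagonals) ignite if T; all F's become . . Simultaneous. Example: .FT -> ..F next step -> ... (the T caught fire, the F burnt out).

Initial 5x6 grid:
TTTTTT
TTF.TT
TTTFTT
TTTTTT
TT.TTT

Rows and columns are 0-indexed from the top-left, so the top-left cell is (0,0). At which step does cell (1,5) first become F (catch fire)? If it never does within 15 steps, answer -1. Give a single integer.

Step 1: cell (1,5)='T' (+5 fires, +2 burnt)
Step 2: cell (1,5)='T' (+9 fires, +5 burnt)
Step 3: cell (1,5)='F' (+7 fires, +9 burnt)
  -> target ignites at step 3
Step 4: cell (1,5)='.' (+4 fires, +7 burnt)
Step 5: cell (1,5)='.' (+1 fires, +4 burnt)
Step 6: cell (1,5)='.' (+0 fires, +1 burnt)
  fire out at step 6

3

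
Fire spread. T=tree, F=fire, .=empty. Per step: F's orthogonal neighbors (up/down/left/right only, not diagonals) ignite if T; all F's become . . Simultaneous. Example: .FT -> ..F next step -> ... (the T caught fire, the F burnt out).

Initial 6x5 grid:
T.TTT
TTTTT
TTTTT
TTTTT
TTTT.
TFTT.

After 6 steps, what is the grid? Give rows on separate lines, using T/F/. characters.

Step 1: 3 trees catch fire, 1 burn out
  T.TTT
  TTTTT
  TTTTT
  TTTTT
  TFTT.
  F.FT.
Step 2: 4 trees catch fire, 3 burn out
  T.TTT
  TTTTT
  TTTTT
  TFTTT
  F.FT.
  ...F.
Step 3: 4 trees catch fire, 4 burn out
  T.TTT
  TTTTT
  TFTTT
  F.FTT
  ...F.
  .....
Step 4: 4 trees catch fire, 4 burn out
  T.TTT
  TFTTT
  F.FTT
  ...FT
  .....
  .....
Step 5: 4 trees catch fire, 4 burn out
  T.TTT
  F.FTT
  ...FT
  ....F
  .....
  .....
Step 6: 4 trees catch fire, 4 burn out
  F.FTT
  ...FT
  ....F
  .....
  .....
  .....

F.FTT
...FT
....F
.....
.....
.....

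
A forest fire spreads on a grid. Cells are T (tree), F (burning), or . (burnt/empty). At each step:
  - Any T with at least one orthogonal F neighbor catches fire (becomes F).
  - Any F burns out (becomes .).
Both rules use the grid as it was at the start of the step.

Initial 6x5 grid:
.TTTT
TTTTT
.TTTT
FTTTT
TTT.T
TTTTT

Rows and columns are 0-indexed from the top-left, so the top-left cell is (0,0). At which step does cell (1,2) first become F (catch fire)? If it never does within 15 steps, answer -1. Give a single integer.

Step 1: cell (1,2)='T' (+2 fires, +1 burnt)
Step 2: cell (1,2)='T' (+4 fires, +2 burnt)
Step 3: cell (1,2)='T' (+5 fires, +4 burnt)
Step 4: cell (1,2)='F' (+6 fires, +5 burnt)
  -> target ignites at step 4
Step 5: cell (1,2)='.' (+5 fires, +6 burnt)
Step 6: cell (1,2)='.' (+3 fires, +5 burnt)
Step 7: cell (1,2)='.' (+1 fires, +3 burnt)
Step 8: cell (1,2)='.' (+0 fires, +1 burnt)
  fire out at step 8

4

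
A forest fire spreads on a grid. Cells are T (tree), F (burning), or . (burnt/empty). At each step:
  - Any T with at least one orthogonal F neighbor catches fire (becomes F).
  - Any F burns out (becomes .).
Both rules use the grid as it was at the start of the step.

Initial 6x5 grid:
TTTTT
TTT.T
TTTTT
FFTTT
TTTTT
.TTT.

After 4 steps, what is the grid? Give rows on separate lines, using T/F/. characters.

Step 1: 5 trees catch fire, 2 burn out
  TTTTT
  TTT.T
  FFTTT
  ..FTT
  FFTTT
  .TTT.
Step 2: 6 trees catch fire, 5 burn out
  TTTTT
  FFT.T
  ..FTT
  ...FT
  ..FTT
  .FTT.
Step 3: 7 trees catch fire, 6 burn out
  FFTTT
  ..F.T
  ...FT
  ....F
  ...FT
  ..FT.
Step 4: 4 trees catch fire, 7 burn out
  ..FTT
  ....T
  ....F
  .....
  ....F
  ...F.

..FTT
....T
....F
.....
....F
...F.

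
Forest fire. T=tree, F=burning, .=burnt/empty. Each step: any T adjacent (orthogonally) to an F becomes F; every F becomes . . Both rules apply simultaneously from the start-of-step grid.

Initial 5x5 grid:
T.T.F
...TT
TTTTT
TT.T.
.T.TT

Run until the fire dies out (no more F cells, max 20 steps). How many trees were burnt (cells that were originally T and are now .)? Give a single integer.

Answer: 13

Derivation:
Step 1: +1 fires, +1 burnt (F count now 1)
Step 2: +2 fires, +1 burnt (F count now 2)
Step 3: +1 fires, +2 burnt (F count now 1)
Step 4: +2 fires, +1 burnt (F count now 2)
Step 5: +2 fires, +2 burnt (F count now 2)
Step 6: +3 fires, +2 burnt (F count now 3)
Step 7: +2 fires, +3 burnt (F count now 2)
Step 8: +0 fires, +2 burnt (F count now 0)
Fire out after step 8
Initially T: 15, now '.': 23
Total burnt (originally-T cells now '.'): 13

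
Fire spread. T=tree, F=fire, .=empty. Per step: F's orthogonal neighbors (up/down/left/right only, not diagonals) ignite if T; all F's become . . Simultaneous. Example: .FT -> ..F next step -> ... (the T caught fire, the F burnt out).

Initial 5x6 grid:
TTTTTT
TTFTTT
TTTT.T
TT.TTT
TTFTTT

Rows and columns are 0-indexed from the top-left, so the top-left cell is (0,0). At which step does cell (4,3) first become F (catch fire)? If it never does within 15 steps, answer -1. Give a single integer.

Step 1: cell (4,3)='F' (+6 fires, +2 burnt)
  -> target ignites at step 1
Step 2: cell (4,3)='.' (+10 fires, +6 burnt)
Step 3: cell (4,3)='.' (+7 fires, +10 burnt)
Step 4: cell (4,3)='.' (+3 fires, +7 burnt)
Step 5: cell (4,3)='.' (+0 fires, +3 burnt)
  fire out at step 5

1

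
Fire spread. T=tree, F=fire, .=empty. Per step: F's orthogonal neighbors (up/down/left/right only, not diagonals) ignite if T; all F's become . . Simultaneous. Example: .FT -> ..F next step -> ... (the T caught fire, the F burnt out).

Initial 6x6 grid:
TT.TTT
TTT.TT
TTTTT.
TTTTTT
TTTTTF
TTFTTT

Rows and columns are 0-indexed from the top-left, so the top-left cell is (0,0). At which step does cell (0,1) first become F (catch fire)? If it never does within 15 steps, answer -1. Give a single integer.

Step 1: cell (0,1)='T' (+6 fires, +2 burnt)
Step 2: cell (0,1)='T' (+6 fires, +6 burnt)
Step 3: cell (0,1)='T' (+5 fires, +6 burnt)
Step 4: cell (0,1)='T' (+5 fires, +5 burnt)
Step 5: cell (0,1)='T' (+4 fires, +5 burnt)
Step 6: cell (0,1)='F' (+4 fires, +4 burnt)
  -> target ignites at step 6
Step 7: cell (0,1)='.' (+1 fires, +4 burnt)
Step 8: cell (0,1)='.' (+0 fires, +1 burnt)
  fire out at step 8

6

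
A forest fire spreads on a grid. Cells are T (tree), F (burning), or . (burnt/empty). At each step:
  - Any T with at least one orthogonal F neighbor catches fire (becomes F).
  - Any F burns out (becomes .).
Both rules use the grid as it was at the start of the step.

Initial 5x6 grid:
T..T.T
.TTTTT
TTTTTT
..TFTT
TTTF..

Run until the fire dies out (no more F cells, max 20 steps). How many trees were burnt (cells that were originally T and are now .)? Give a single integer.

Answer: 19

Derivation:
Step 1: +4 fires, +2 burnt (F count now 4)
Step 2: +5 fires, +4 burnt (F count now 5)
Step 3: +6 fires, +5 burnt (F count now 6)
Step 4: +3 fires, +6 burnt (F count now 3)
Step 5: +1 fires, +3 burnt (F count now 1)
Step 6: +0 fires, +1 burnt (F count now 0)
Fire out after step 6
Initially T: 20, now '.': 29
Total burnt (originally-T cells now '.'): 19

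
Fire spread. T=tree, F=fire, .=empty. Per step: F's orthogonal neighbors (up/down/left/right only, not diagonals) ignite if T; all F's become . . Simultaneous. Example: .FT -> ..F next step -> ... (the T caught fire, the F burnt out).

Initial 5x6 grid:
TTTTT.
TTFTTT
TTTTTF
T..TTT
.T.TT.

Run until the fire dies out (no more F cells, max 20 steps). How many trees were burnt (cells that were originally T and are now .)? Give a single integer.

Answer: 21

Derivation:
Step 1: +7 fires, +2 burnt (F count now 7)
Step 2: +7 fires, +7 burnt (F count now 7)
Step 3: +5 fires, +7 burnt (F count now 5)
Step 4: +2 fires, +5 burnt (F count now 2)
Step 5: +0 fires, +2 burnt (F count now 0)
Fire out after step 5
Initially T: 22, now '.': 29
Total burnt (originally-T cells now '.'): 21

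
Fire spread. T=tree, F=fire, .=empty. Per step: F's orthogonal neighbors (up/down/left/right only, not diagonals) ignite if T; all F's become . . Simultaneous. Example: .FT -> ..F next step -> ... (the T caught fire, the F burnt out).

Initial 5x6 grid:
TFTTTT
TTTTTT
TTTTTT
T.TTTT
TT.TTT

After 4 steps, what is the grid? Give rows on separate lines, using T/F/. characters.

Step 1: 3 trees catch fire, 1 burn out
  F.FTTT
  TFTTTT
  TTTTTT
  T.TTTT
  TT.TTT
Step 2: 4 trees catch fire, 3 burn out
  ...FTT
  F.FTTT
  TFTTTT
  T.TTTT
  TT.TTT
Step 3: 4 trees catch fire, 4 burn out
  ....FT
  ...FTT
  F.FTTT
  T.TTTT
  TT.TTT
Step 4: 5 trees catch fire, 4 burn out
  .....F
  ....FT
  ...FTT
  F.FTTT
  TT.TTT

.....F
....FT
...FTT
F.FTTT
TT.TTT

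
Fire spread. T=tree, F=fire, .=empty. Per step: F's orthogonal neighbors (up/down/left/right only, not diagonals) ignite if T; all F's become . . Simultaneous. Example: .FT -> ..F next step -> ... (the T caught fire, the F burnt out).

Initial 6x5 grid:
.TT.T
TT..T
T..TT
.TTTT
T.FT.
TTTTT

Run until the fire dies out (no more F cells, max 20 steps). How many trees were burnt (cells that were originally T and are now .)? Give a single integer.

Answer: 15

Derivation:
Step 1: +3 fires, +1 burnt (F count now 3)
Step 2: +4 fires, +3 burnt (F count now 4)
Step 3: +4 fires, +4 burnt (F count now 4)
Step 4: +2 fires, +4 burnt (F count now 2)
Step 5: +1 fires, +2 burnt (F count now 1)
Step 6: +1 fires, +1 burnt (F count now 1)
Step 7: +0 fires, +1 burnt (F count now 0)
Fire out after step 7
Initially T: 20, now '.': 25
Total burnt (originally-T cells now '.'): 15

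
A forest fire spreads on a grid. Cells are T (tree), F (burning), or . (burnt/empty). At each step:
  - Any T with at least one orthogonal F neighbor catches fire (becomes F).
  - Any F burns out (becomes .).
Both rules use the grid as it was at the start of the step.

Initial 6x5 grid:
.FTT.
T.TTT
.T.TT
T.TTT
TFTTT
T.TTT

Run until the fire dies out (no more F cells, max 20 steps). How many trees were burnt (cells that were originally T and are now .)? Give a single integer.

Step 1: +3 fires, +2 burnt (F count now 3)
Step 2: +7 fires, +3 burnt (F count now 7)
Step 3: +4 fires, +7 burnt (F count now 4)
Step 4: +4 fires, +4 burnt (F count now 4)
Step 5: +1 fires, +4 burnt (F count now 1)
Step 6: +0 fires, +1 burnt (F count now 0)
Fire out after step 6
Initially T: 21, now '.': 28
Total burnt (originally-T cells now '.'): 19

Answer: 19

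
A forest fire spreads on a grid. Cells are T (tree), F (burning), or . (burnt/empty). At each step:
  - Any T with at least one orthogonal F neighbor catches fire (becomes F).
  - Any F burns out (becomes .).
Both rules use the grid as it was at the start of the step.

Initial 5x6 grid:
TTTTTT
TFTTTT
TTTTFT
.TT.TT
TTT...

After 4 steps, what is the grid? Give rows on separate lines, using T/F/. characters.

Step 1: 8 trees catch fire, 2 burn out
  TFTTTT
  F.FTFT
  TFTF.F
  .TT.FT
  TTT...
Step 2: 9 trees catch fire, 8 burn out
  F.FTFT
  ...F.F
  F.F...
  .FT..F
  TTT...
Step 3: 4 trees catch fire, 9 burn out
  ...F.F
  ......
  ......
  ..F...
  TFT...
Step 4: 2 trees catch fire, 4 burn out
  ......
  ......
  ......
  ......
  F.F...

......
......
......
......
F.F...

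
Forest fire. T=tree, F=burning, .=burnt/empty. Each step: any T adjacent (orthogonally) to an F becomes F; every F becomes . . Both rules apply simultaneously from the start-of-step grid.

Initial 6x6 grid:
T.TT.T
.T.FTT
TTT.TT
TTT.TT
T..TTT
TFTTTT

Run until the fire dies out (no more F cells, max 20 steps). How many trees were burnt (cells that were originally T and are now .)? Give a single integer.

Answer: 25

Derivation:
Step 1: +4 fires, +2 burnt (F count now 4)
Step 2: +5 fires, +4 burnt (F count now 5)
Step 3: +6 fires, +5 burnt (F count now 6)
Step 4: +5 fires, +6 burnt (F count now 5)
Step 5: +3 fires, +5 burnt (F count now 3)
Step 6: +2 fires, +3 burnt (F count now 2)
Step 7: +0 fires, +2 burnt (F count now 0)
Fire out after step 7
Initially T: 26, now '.': 35
Total burnt (originally-T cells now '.'): 25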